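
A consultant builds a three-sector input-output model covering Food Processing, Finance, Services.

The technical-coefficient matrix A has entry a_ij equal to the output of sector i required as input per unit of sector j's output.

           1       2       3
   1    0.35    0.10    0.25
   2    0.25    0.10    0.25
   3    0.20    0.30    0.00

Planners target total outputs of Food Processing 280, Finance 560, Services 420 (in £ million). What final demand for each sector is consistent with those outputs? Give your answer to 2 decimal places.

d_1 = 21.00, d_2 = 329.00, d_3 = 196.00

I − A =
  [   0.65    -0.10    -0.25]
  [  -0.25     0.90    -0.25]
  [  -0.20    -0.30     1.00]
d = (I − A) x:
  d_1 = (+0.65)·280 + (-0.10)·560 + (-0.25)·420 = 21.00
  d_2 = (-0.25)·280 + (+0.90)·560 + (-0.25)·420 = 329.00
  d_3 = (-0.20)·280 + (-0.30)·560 + (+1.00)·420 = 196.00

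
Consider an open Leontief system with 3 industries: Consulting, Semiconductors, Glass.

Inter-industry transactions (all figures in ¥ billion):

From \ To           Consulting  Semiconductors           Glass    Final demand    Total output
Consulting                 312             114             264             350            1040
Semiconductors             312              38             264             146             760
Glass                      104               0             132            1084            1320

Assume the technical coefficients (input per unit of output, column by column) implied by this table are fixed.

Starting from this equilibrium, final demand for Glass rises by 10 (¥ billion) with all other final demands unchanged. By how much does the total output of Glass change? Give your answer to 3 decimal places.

Technical coefficients a_ij = z_ij / X_j:
  a_11 = 312/1040 = 0.30, a_21 = 312/1040 = 0.30, a_31 = 104/1040 = 0.10
  a_12 = 114/760 = 0.15, a_22 = 38/760 = 0.05, a_32 = 0/760 = 0.00
  a_13 = 264/1320 = 0.20, a_23 = 264/1320 = 0.20, a_33 = 132/1320 = 0.10
I − A =
  [   0.70    -0.15    -0.20]
  [  -0.30     0.95    -0.20]
  [  -0.10     0.00     0.90]
Cofactors of I−A, C_ij = (−1)^(i+j)·(minor ij) (rows/columns in the sector order above):
  C_11 = (0.95)(0.90) − (-0.20)(0.00) = 0.8550
  C_12 = −[(-0.30)(0.90) − (-0.20)(-0.10)] = 0.2900
  C_13 = (-0.30)(0.00) − (0.95)(-0.10) = 0.0950
  C_21 = −[(-0.15)(0.90) − (-0.20)(0.00)] = 0.1350
  C_22 = (0.70)(0.90) − (-0.20)(-0.10) = 0.6100
  C_23 = −[(0.70)(0.00) − (-0.15)(-0.10)] = 0.0150
  C_31 = (-0.15)(-0.20) − (-0.20)(0.95) = 0.2200
  C_32 = −[(0.70)(-0.20) − (-0.20)(-0.30)] = 0.2000
  C_33 = (0.70)(0.95) − (-0.15)(-0.30) = 0.6200
det(I−A) = Σ_j (I−A)_1j·C_1j = (0.70)(0.8550) + (-0.15)(0.2900) + (-0.20)(0.0950) = 0.5360
adj(I−A) = Cᵀ =
  [ 0.8550   0.1350   0.2200]
  [ 0.2900   0.6100   0.2000]
  [ 0.0950   0.0150   0.6200]
(I − A)⁻¹ = adj(I−A) / det(I−A) ≈
  [   1.5951     0.2519     0.4104]
  [   0.5410     1.1381     0.3731]
  [   0.1772     0.0280     1.1567]
Δx = (I − A)⁻¹ Δd with Δd having +10 in the Glass component and 0 elsewhere.
So Δx_3 = L_33 · (+10), where L_33 = adj(I−A)_33 / det(I−A) = 0.6200 / 0.5360.
Δx_3 = 0.6200 × (+10) / 0.5360 = 6.20 / 0.5360 ≈ 11.567.

Δx_3 = 11.567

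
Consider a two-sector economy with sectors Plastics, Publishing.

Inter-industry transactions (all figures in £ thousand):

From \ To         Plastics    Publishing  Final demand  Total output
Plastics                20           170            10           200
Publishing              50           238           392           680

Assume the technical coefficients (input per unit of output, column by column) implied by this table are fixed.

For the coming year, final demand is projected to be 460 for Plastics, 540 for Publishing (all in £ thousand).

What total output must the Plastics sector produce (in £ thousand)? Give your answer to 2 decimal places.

x_1 = 830.62

Technical coefficients a_ij = z_ij / X_j:
  a_11 = 20/200 = 0.10, a_21 = 50/200 = 0.25
  a_12 = 170/680 = 0.25, a_22 = 238/680 = 0.35
I − A =
  [   0.90    -0.25]
  [  -0.25     0.65]
det(I−A) = (0.90)(0.65) − (-0.25)(-0.25) = 0.5225
adj(I−A) = [[0.65, 0.25], [0.25, 0.90]]
(I − A)⁻¹ = adj(I−A) / det(I−A) ≈
  [   1.2440     0.4785]
  [   0.4785     1.7225]
x = (I − A)⁻¹ d = adj(I−A)·d / det(I−A), with det(I−A) = 0.5225:
  x_1 = (0.65·460 + 0.25·540) / 0.5225 = 434.00 / 0.5225 ≈ 830.62
  x_2 = (0.25·460 + 0.90·540) / 0.5225 = 601.00 / 0.5225 ≈ 1150.24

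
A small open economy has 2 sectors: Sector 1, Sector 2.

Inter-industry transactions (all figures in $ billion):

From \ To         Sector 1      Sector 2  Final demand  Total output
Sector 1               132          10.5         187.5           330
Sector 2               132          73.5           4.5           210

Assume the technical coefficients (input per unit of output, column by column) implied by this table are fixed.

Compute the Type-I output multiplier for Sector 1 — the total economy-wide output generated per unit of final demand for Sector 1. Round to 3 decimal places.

Technical coefficients a_ij = z_ij / X_j:
  a_11 = 132/330 = 0.40, a_21 = 132/330 = 0.40
  a_12 = 10.5/210 = 0.05, a_22 = 73.5/210 = 0.35
I − A =
  [   0.60    -0.05]
  [  -0.40     0.65]
det(I−A) = (0.60)(0.65) − (-0.05)(-0.40) = 0.3700
adj(I−A) = [[0.65, 0.05], [0.40, 0.60]]
(I − A)⁻¹ = adj(I−A) / det(I−A) ≈
  [   1.7568     0.1351]
  [   1.0811     1.6216]
The output multiplier for sector j is the column-j sum of the Leontief inverse (I − A)⁻¹ = adj(I−A) / det(I−A).
Column 1 of adj(I−A): (0.65, 0.40); det(I−A) = 0.3700.
m_1 = (0.65 + 0.40) / 0.3700 = 1.05 / 0.3700 ≈ 2.838.

m_1 = 2.838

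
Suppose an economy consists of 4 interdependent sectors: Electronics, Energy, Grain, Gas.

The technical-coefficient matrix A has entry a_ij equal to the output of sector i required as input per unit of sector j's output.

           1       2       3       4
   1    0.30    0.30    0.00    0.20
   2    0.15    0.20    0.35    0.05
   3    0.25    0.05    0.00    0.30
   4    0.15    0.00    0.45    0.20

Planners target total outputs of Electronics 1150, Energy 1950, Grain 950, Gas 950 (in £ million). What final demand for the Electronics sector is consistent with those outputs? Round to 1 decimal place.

I − A =
  [   0.70    -0.30     0.00    -0.20]
  [  -0.15     0.80    -0.35    -0.05]
  [  -0.25    -0.05     1.00    -0.30]
  [  -0.15     0.00    -0.45     0.80]
d = (I − A) x:
  d_1 = (+0.70)·1150 + (-0.30)·1950 + (+0.00)·950 + (-0.20)·950 = 30.0
  d_2 = (-0.15)·1150 + (+0.80)·1950 + (-0.35)·950 + (-0.05)·950 = 1007.5
  d_3 = (-0.25)·1150 + (-0.05)·1950 + (+1.00)·950 + (-0.30)·950 = 280.0
  d_4 = (-0.15)·1150 + (+0.00)·1950 + (-0.45)·950 + (+0.80)·950 = 160.0

d_1 = 30.0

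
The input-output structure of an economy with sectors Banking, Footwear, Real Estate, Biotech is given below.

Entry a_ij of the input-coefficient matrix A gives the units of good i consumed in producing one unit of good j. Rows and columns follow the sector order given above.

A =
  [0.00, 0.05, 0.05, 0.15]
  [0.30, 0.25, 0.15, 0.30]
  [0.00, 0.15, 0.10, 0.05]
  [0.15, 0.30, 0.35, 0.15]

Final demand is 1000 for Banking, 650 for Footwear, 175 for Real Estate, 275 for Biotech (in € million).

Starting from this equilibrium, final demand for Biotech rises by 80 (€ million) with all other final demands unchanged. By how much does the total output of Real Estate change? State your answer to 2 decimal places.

I − A =
  [   1.00    -0.05    -0.05    -0.15]
  [  -0.30     0.75    -0.15    -0.30]
  [   0.00    -0.15     0.90    -0.05]
  [  -0.15    -0.30    -0.35     0.85]
Compute the cofactors C_ij = (−1)^(i+j)·(3×3 minor ij) of I−A; the adjugate is their transpose:
adj(I−A) = Cᵀ =
  [ 0.442500   0.092875   0.085125   0.115875]
  [ 0.265875   0.726875   0.259875   0.318750]
  [ 0.055125   0.139500   0.502125   0.088500]
  [ 0.194625   0.330375   0.313500   0.636750]
det(I−A) = Σ_j (I−A)_1j·C_1j = (1.00)(0.442500) + (-0.05)(0.265875) + (-0.05)(0.055125) + (-0.15)(0.194625) = 0.39725625
(I − A)⁻¹ = adj(I−A) / det(I−A) ≈
  [   1.1139     0.2338     0.2143     0.2917]
  [   0.6693     1.8297     0.6542     0.8024]
  [   0.1388     0.3512     1.2640     0.2228]
  [   0.4899     0.8316     0.7892     1.6029]
Δx = (I − A)⁻¹ Δd with Δd having +80 in the Biotech component and 0 elsewhere.
So Δx_3 = L_34 · (+80), where L_34 = adj(I−A)_34 / det(I−A) = 0.088500 / 0.39725625.
Δx_3 = 0.088500 × (+80) / 0.39725625 = 7.08 / 0.39725625 ≈ 17.82.

Δx_3 = 17.82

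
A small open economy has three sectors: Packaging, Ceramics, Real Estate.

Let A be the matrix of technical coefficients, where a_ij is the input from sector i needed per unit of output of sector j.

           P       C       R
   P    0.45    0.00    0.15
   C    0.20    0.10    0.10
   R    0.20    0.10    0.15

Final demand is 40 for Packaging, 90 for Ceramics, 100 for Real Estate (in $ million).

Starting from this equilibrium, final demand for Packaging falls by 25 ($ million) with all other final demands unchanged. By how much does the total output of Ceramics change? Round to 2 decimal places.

I − A =
  [   0.55     0.00    -0.15]
  [  -0.20     0.90    -0.10]
  [  -0.20    -0.10     0.85]
Cofactors of I−A, C_ij = (−1)^(i+j)·(minor ij) (rows/columns in the sector order above):
  C_11 = (0.90)(0.85) − (-0.10)(-0.10) = 0.7550
  C_12 = −[(-0.20)(0.85) − (-0.10)(-0.20)] = 0.1900
  C_13 = (-0.20)(-0.10) − (0.90)(-0.20) = 0.2000
  C_21 = −[(0.00)(0.85) − (-0.15)(-0.10)] = 0.0150
  C_22 = (0.55)(0.85) − (-0.15)(-0.20) = 0.4375
  C_23 = −[(0.55)(-0.10) − (0.00)(-0.20)] = 0.0550
  C_31 = (0.00)(-0.10) − (-0.15)(0.90) = 0.1350
  C_32 = −[(0.55)(-0.10) − (-0.15)(-0.20)] = 0.0850
  C_33 = (0.55)(0.90) − (0.00)(-0.20) = 0.4950
det(I−A) = Σ_j (I−A)_1j·C_1j = (0.55)(0.7550) + (0.00)(0.1900) + (-0.15)(0.2000) = 0.38525
adj(I−A) = Cᵀ =
  [ 0.7550   0.0150   0.1350]
  [ 0.1900   0.4375   0.0850]
  [ 0.2000   0.0550   0.4950]
(I − A)⁻¹ = adj(I−A) / det(I−A) ≈
  [   1.9598     0.0389     0.3504]
  [   0.4932     1.1356     0.2206]
  [   0.5191     0.1428     1.2849]
Δx = (I − A)⁻¹ Δd with Δd having -25 in the Packaging component and 0 elsewhere.
So Δx_C = L_CP · (-25), where L_CP = adj(I−A)_CP / det(I−A) = 0.1900 / 0.38525.
Δx_C = 0.1900 × (-25) / 0.38525 = -4.75 / 0.38525 ≈ -12.33.

Δx_C = -12.33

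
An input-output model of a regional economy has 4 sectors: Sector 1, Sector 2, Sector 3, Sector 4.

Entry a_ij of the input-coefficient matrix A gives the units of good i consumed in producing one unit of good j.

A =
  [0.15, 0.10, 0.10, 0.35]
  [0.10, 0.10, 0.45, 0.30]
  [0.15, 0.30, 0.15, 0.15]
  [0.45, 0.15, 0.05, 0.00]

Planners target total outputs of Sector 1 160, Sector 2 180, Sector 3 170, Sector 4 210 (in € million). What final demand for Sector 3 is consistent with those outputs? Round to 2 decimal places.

I − A =
  [   0.85    -0.10    -0.10    -0.35]
  [  -0.10     0.90    -0.45    -0.30]
  [  -0.15    -0.30     0.85    -0.15]
  [  -0.45    -0.15    -0.05     1.00]
d = (I − A) x:
  d_1 = (+0.85)·160 + (-0.10)·180 + (-0.10)·170 + (-0.35)·210 = 27.50
  d_2 = (-0.10)·160 + (+0.90)·180 + (-0.45)·170 + (-0.30)·210 = 6.50
  d_3 = (-0.15)·160 + (-0.30)·180 + (+0.85)·170 + (-0.15)·210 = 35.00
  d_4 = (-0.45)·160 + (-0.15)·180 + (-0.05)·170 + (+1.00)·210 = 102.50

d_3 = 35.00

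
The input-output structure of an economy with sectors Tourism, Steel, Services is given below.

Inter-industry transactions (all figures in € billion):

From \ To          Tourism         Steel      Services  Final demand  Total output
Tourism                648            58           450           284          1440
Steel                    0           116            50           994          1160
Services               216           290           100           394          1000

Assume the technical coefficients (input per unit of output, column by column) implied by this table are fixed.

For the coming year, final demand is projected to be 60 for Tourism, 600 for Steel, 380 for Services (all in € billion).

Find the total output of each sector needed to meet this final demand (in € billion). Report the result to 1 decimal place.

x_1 = 787.3, x_2 = 708.3, x_3 = 750.2

Technical coefficients a_ij = z_ij / X_j:
  a_11 = 648/1440 = 0.45, a_21 = 0/1440 = 0.00, a_31 = 216/1440 = 0.15
  a_12 = 58/1160 = 0.05, a_22 = 116/1160 = 0.10, a_32 = 290/1160 = 0.25
  a_13 = 450/1000 = 0.45, a_23 = 50/1000 = 0.05, a_33 = 100/1000 = 0.10
I − A =
  [   0.55    -0.05    -0.45]
  [   0.00     0.90    -0.05]
  [  -0.15    -0.25     0.90]
Cofactors of I−A, C_ij = (−1)^(i+j)·(minor ij) (rows/columns in the sector order above):
  C_11 = (0.90)(0.90) − (-0.05)(-0.25) = 0.7975
  C_12 = −[(0.00)(0.90) − (-0.05)(-0.15)] = 0.0075
  C_13 = (0.00)(-0.25) − (0.90)(-0.15) = 0.1350
  C_21 = −[(-0.05)(0.90) − (-0.45)(-0.25)] = 0.1575
  C_22 = (0.55)(0.90) − (-0.45)(-0.15) = 0.4275
  C_23 = −[(0.55)(-0.25) − (-0.05)(-0.15)] = 0.1450
  C_31 = (-0.05)(-0.05) − (-0.45)(0.90) = 0.4075
  C_32 = −[(0.55)(-0.05) − (-0.45)(0.00)] = 0.0275
  C_33 = (0.55)(0.90) − (-0.05)(0.00) = 0.4950
det(I−A) = Σ_j (I−A)_1j·C_1j = (0.55)(0.7975) + (-0.05)(0.0075) + (-0.45)(0.1350) = 0.3775
adj(I−A) = Cᵀ =
  [ 0.7975   0.1575   0.4075]
  [ 0.0075   0.4275   0.0275]
  [ 0.1350   0.1450   0.4950]
(I − A)⁻¹ = adj(I−A) / det(I−A) ≈
  [   2.1126     0.4172     1.0795]
  [   0.0199     1.1325     0.0728]
  [   0.3576     0.3841     1.3113]
x = (I − A)⁻¹ d = adj(I−A)·d / det(I−A), with det(I−A) = 0.3775:
  x_1 = (0.7975·60 + 0.1575·600 + 0.4075·380) / 0.3775 = 297.20 / 0.3775 ≈ 787.3
  x_2 = (0.0075·60 + 0.4275·600 + 0.0275·380) / 0.3775 = 267.40 / 0.3775 ≈ 708.3
  x_3 = (0.1350·60 + 0.1450·600 + 0.4950·380) / 0.3775 = 283.20 / 0.3775 ≈ 750.2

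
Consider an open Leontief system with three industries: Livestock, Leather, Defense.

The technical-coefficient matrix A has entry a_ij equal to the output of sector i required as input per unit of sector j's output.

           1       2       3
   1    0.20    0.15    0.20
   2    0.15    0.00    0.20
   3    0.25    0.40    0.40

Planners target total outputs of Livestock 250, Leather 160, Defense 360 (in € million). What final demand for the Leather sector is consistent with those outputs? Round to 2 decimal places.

d_2 = 50.50

I − A =
  [   0.80    -0.15    -0.20]
  [  -0.15     1.00    -0.20]
  [  -0.25    -0.40     0.60]
d = (I − A) x:
  d_1 = (+0.80)·250 + (-0.15)·160 + (-0.20)·360 = 104.00
  d_2 = (-0.15)·250 + (+1.00)·160 + (-0.20)·360 = 50.50
  d_3 = (-0.25)·250 + (-0.40)·160 + (+0.60)·360 = 89.50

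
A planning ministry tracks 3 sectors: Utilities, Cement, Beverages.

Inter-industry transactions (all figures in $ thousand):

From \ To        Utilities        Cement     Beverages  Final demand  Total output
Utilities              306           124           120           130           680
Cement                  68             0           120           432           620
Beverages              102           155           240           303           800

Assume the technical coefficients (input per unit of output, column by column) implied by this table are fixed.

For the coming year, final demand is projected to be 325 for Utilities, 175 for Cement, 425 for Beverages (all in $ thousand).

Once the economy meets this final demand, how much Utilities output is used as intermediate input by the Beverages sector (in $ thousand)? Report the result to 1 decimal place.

Technical coefficients a_ij = z_ij / X_j:
  a_11 = 306/680 = 0.45, a_21 = 68/680 = 0.10, a_31 = 102/680 = 0.15
  a_12 = 124/620 = 0.20, a_22 = 0/620 = 0.00, a_32 = 155/620 = 0.25
  a_13 = 120/800 = 0.15, a_23 = 120/800 = 0.15, a_33 = 240/800 = 0.30
I − A =
  [   0.55    -0.20    -0.15]
  [  -0.10     1.00    -0.15]
  [  -0.15    -0.25     0.70]
Cofactors of I−A, C_ij = (−1)^(i+j)·(minor ij) (rows/columns in the sector order above):
  C_11 = (1.00)(0.70) − (-0.15)(-0.25) = 0.6625
  C_12 = −[(-0.10)(0.70) − (-0.15)(-0.15)] = 0.0925
  C_13 = (-0.10)(-0.25) − (1.00)(-0.15) = 0.1750
  C_21 = −[(-0.20)(0.70) − (-0.15)(-0.25)] = 0.1775
  C_22 = (0.55)(0.70) − (-0.15)(-0.15) = 0.3625
  C_23 = −[(0.55)(-0.25) − (-0.20)(-0.15)] = 0.1675
  C_31 = (-0.20)(-0.15) − (-0.15)(1.00) = 0.1800
  C_32 = −[(0.55)(-0.15) − (-0.15)(-0.10)] = 0.0975
  C_33 = (0.55)(1.00) − (-0.20)(-0.10) = 0.5300
det(I−A) = Σ_j (I−A)_1j·C_1j = (0.55)(0.6625) + (-0.20)(0.0925) + (-0.15)(0.1750) = 0.319625
adj(I−A) = Cᵀ =
  [ 0.6625   0.1775   0.1800]
  [ 0.0925   0.3625   0.0975]
  [ 0.1750   0.1675   0.5300]
(I − A)⁻¹ = adj(I−A) / det(I−A) ≈
  [   2.0727     0.5553     0.5632]
  [   0.2894     1.1341     0.3050]
  [   0.5475     0.5241     1.6582]
First solve x = (I − A)⁻¹ d = adj(I−A)·d / det(I−A); in particular x_3 = (0.1750·325 + 0.1675·175 + 0.5300·425) / 0.319625 = 311.4375 / 0.319625 ≈ 974.384.
Intermediate flow from 1 to 3: z_13 = a_13 · x_3 = 0.15 × 311.4375 / 0.319625 = 46.715625 / 0.319625 ≈ 146.2.

z_13 = 146.2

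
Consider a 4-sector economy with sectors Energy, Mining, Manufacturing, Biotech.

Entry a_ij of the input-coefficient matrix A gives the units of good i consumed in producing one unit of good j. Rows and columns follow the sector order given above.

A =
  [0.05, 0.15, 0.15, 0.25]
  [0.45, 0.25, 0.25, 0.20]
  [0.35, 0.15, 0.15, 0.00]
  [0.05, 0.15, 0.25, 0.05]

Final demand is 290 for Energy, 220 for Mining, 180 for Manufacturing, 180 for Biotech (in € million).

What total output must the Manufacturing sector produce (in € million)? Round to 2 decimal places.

I − A =
  [   0.95    -0.15    -0.15    -0.25]
  [  -0.45     0.75    -0.25    -0.20]
  [  -0.35    -0.15     0.85     0.00]
  [  -0.05    -0.15    -0.25     0.95]
Compute the cofactors C_ij = (−1)^(i+j)·(3×3 minor ij) of I−A; the adjugate is their transpose:
adj(I−A) = Cᵀ =
  [ 0.53700   0.18375   0.20175   0.18000]
  [ 0.47250   0.68475   0.36375   0.26850]
  [ 0.30450   0.19650   0.55650   0.12150]
  [ 0.18300   0.16950   0.21450   0.45000]
det(I−A) = Σ_j (I−A)_1j·C_1j = (0.95)(0.53700) + (-0.15)(0.47250) + (-0.15)(0.30450) + (-0.25)(0.18300) = 0.34785
(I − A)⁻¹ = adj(I−A) / det(I−A) ≈
  [   1.5438     0.5282     0.5800     0.5175]
  [   1.3583     1.9685     1.0457     0.7719]
  [   0.8754     0.5649     1.5998     0.3493]
  [   0.5261     0.4873     0.6166     1.2937]
x = (I − A)⁻¹ d = adj(I−A)·d / det(I−A), with det(I−A) = 0.34785:
  x_1 = (0.53700·290 + 0.18375·220 + 0.20175·180 + 0.18000·180) / 0.34785 = 264.87 / 0.34785 ≈ 761.45
  x_2 = (0.47250·290 + 0.68475·220 + 0.36375·180 + 0.26850·180) / 0.34785 = 401.475 / 0.34785 ≈ 1154.16
  x_3 = (0.30450·290 + 0.19650·220 + 0.55650·180 + 0.12150·180) / 0.34785 = 253.575 / 0.34785 ≈ 728.98
  x_4 = (0.18300·290 + 0.16950·220 + 0.21450·180 + 0.45000·180) / 0.34785 = 209.97 / 0.34785 ≈ 603.62

x_3 = 728.98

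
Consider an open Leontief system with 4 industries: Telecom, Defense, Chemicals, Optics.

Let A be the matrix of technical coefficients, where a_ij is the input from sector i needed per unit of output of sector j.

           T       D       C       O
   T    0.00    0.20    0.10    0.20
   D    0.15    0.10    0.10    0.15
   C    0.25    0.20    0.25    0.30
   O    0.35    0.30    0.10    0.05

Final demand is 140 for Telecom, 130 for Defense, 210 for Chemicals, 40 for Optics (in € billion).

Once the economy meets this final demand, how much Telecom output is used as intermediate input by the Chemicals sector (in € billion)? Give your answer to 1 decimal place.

I − A =
  [   1.00    -0.20    -0.10    -0.20]
  [  -0.15     0.90    -0.10    -0.15]
  [  -0.25    -0.20     0.75    -0.30]
  [  -0.35    -0.30    -0.10     0.95]
Compute the cofactors C_ij = (−1)^(i+j)·(3×3 minor ij) of I−A; the adjugate is their transpose:
adj(I−A) = Cᵀ =
  [ 0.54950   0.21350   0.12700   0.18950]
  [ 0.17975   0.59075   0.12550   0.17075]
  [ 0.34950   0.34950   0.69900   0.34950]
  [ 0.29600   0.30200   0.16000   0.60200]
det(I−A) = Σ_j (I−A)_1j·C_1j = (1.00)(0.54950) + (-0.20)(0.17975) + (-0.10)(0.34950) + (-0.20)(0.29600) = 0.4194
(I − A)⁻¹ = adj(I−A) / det(I−A) ≈
  [   1.3102     0.5091     0.3028     0.4518]
  [   0.4286     1.4086     0.2992     0.4071]
  [   0.8333     0.8333     1.6667     0.8333]
  [   0.7058     0.7201     0.3815     1.4354]
First solve x = (I − A)⁻¹ d = adj(I−A)·d / det(I−A); in particular x_C = (0.34950·140 + 0.34950·130 + 0.69900·210 + 0.34950·40) / 0.4194 = 255.135 / 0.4194 ≈ 608.333.
Intermediate flow from T to C: z_TC = a_TC · x_C = 0.10 × 255.135 / 0.4194 = 25.5135 / 0.4194 ≈ 60.8.

z_TC = 60.8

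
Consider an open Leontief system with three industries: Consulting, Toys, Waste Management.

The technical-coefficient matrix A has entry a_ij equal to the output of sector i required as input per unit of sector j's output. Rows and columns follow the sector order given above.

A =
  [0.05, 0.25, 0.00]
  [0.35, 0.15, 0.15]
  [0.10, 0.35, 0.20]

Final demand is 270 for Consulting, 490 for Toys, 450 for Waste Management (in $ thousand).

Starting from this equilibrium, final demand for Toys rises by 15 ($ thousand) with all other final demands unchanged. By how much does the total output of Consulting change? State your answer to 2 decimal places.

I − A =
  [   0.95    -0.25     0.00]
  [  -0.35     0.85    -0.15]
  [  -0.10    -0.35     0.80]
Cofactors of I−A, C_ij = (−1)^(i+j)·(minor ij) (rows/columns in the sector order above):
  C_11 = (0.85)(0.80) − (-0.15)(-0.35) = 0.6275
  C_12 = −[(-0.35)(0.80) − (-0.15)(-0.10)] = 0.2950
  C_13 = (-0.35)(-0.35) − (0.85)(-0.10) = 0.2075
  C_21 = −[(-0.25)(0.80) − (0.00)(-0.35)] = 0.2000
  C_22 = (0.95)(0.80) − (0.00)(-0.10) = 0.7600
  C_23 = −[(0.95)(-0.35) − (-0.25)(-0.10)] = 0.3575
  C_31 = (-0.25)(-0.15) − (0.00)(0.85) = 0.0375
  C_32 = −[(0.95)(-0.15) − (0.00)(-0.35)] = 0.1425
  C_33 = (0.95)(0.85) − (-0.25)(-0.35) = 0.7200
det(I−A) = Σ_j (I−A)_1j·C_1j = (0.95)(0.6275) + (-0.25)(0.2950) + (0.00)(0.2075) = 0.522375
adj(I−A) = Cᵀ =
  [ 0.6275   0.2000   0.0375]
  [ 0.2950   0.7600   0.1425]
  [ 0.2075   0.3575   0.7200]
(I − A)⁻¹ = adj(I−A) / det(I−A) ≈
  [   1.2012     0.3829     0.0718]
  [   0.5647     1.4549     0.2728]
  [   0.3972     0.6844     1.3783]
Δx = (I − A)⁻¹ Δd with Δd having +15 in the Toys component and 0 elsewhere.
So Δx_C = L_CT · (+15), where L_CT = adj(I−A)_CT / det(I−A) = 0.2000 / 0.522375.
Δx_C = 0.2000 × (+15) / 0.522375 = 3.00 / 0.522375 ≈ 5.74.

Δx_C = 5.74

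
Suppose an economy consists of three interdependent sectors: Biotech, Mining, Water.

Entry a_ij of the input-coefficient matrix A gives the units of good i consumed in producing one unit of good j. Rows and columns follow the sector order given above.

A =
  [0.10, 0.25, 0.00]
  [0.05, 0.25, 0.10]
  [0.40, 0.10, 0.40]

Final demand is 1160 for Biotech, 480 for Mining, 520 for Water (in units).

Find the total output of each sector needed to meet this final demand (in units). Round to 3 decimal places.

I − A =
  [   0.90    -0.25     0.00]
  [  -0.05     0.75    -0.10]
  [  -0.40    -0.10     0.60]
Cofactors of I−A, C_ij = (−1)^(i+j)·(minor ij) (rows/columns in the sector order above):
  C_11 = (0.75)(0.60) − (-0.10)(-0.10) = 0.4400
  C_12 = −[(-0.05)(0.60) − (-0.10)(-0.40)] = 0.0700
  C_13 = (-0.05)(-0.10) − (0.75)(-0.40) = 0.3050
  C_21 = −[(-0.25)(0.60) − (0.00)(-0.10)] = 0.1500
  C_22 = (0.90)(0.60) − (0.00)(-0.40) = 0.5400
  C_23 = −[(0.90)(-0.10) − (-0.25)(-0.40)] = 0.1900
  C_31 = (-0.25)(-0.10) − (0.00)(0.75) = 0.0250
  C_32 = −[(0.90)(-0.10) − (0.00)(-0.05)] = 0.0900
  C_33 = (0.90)(0.75) − (-0.25)(-0.05) = 0.6625
det(I−A) = Σ_j (I−A)_1j·C_1j = (0.90)(0.4400) + (-0.25)(0.0700) + (0.00)(0.3050) = 0.3785
adj(I−A) = Cᵀ =
  [ 0.4400   0.1500   0.0250]
  [ 0.0700   0.5400   0.0900]
  [ 0.3050   0.1900   0.6625]
(I − A)⁻¹ = adj(I−A) / det(I−A) ≈
  [   1.1625     0.3963     0.0661]
  [   0.1849     1.4267     0.2378]
  [   0.8058     0.5020     1.7503]
x = (I − A)⁻¹ d = adj(I−A)·d / det(I−A), with det(I−A) = 0.3785:
  x_B = (0.4400·1160 + 0.1500·480 + 0.0250·520) / 0.3785 = 595.40 / 0.3785 ≈ 1573.052
  x_M = (0.0700·1160 + 0.5400·480 + 0.0900·520) / 0.3785 = 387.20 / 0.3785 ≈ 1022.985
  x_W = (0.3050·1160 + 0.1900·480 + 0.6625·520) / 0.3785 = 789.50 / 0.3785 ≈ 2085.865

x_B = 1573.052, x_M = 1022.985, x_W = 2085.865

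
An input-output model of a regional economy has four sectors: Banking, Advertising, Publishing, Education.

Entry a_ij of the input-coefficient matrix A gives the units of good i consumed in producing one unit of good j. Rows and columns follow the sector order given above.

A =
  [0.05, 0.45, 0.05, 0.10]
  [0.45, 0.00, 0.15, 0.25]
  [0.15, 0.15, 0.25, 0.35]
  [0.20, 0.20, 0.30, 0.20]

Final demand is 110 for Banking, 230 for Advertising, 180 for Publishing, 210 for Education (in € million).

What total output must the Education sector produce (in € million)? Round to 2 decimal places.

I − A =
  [   0.95    -0.45    -0.05    -0.10]
  [  -0.45     1.00    -0.15    -0.25]
  [  -0.15    -0.15     0.75    -0.35]
  [  -0.20    -0.20    -0.30     0.80]
Compute the cofactors C_ij = (−1)^(i+j)·(3×3 minor ij) of I−A; the adjugate is their transpose:
adj(I−A) = Cᵀ =
  [ 0.417750   0.251750   0.158250   0.200125]
  [ 0.300000   0.441250   0.216250   0.270000]
  [ 0.275500   0.266000   0.499000   0.335875]
  [ 0.282750   0.273000   0.280750   0.518250]
det(I−A) = Σ_j (I−A)_1j·C_1j = (0.95)(0.417750) + (-0.45)(0.300000) + (-0.05)(0.275500) + (-0.10)(0.282750) = 0.2198125
(I − A)⁻¹ = adj(I−A) / det(I−A) ≈
  [   1.9005     1.1453     0.7199     0.9104]
  [   1.3648     2.0074     0.9838     1.2283]
  [   1.2533     1.2101     2.2701     1.5280]
  [   1.2863     1.2420     1.2772     2.3577]
x = (I − A)⁻¹ d = adj(I−A)·d / det(I−A), with det(I−A) = 0.2198125:
  x_1 = (0.417750·110 + 0.251750·230 + 0.158250·180 + 0.200125·210) / 0.2198125 = 174.36625 / 0.2198125 ≈ 793.25
  x_2 = (0.300000·110 + 0.441250·230 + 0.216250·180 + 0.270000·210) / 0.2198125 = 230.1125 / 0.2198125 ≈ 1046.86
  x_3 = (0.275500·110 + 0.266000·230 + 0.499000·180 + 0.335875·210) / 0.2198125 = 251.83875 / 0.2198125 ≈ 1145.70
  x_4 = (0.282750·110 + 0.273000·230 + 0.280750·180 + 0.518250·210) / 0.2198125 = 253.26 / 0.2198125 ≈ 1152.16

x_4 = 1152.16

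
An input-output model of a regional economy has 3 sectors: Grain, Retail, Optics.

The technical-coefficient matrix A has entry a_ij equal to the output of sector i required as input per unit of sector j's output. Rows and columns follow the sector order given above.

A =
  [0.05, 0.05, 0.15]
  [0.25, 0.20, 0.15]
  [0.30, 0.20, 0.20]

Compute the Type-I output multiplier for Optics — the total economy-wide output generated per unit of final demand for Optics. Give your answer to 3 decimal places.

m_3 = 2.014

I − A =
  [   0.95    -0.05    -0.15]
  [  -0.25     0.80    -0.15]
  [  -0.30    -0.20     0.80]
Cofactors of I−A, C_ij = (−1)^(i+j)·(minor ij) (rows/columns in the sector order above):
  C_11 = (0.80)(0.80) − (-0.15)(-0.20) = 0.6100
  C_12 = −[(-0.25)(0.80) − (-0.15)(-0.30)] = 0.2450
  C_13 = (-0.25)(-0.20) − (0.80)(-0.30) = 0.2900
  C_21 = −[(-0.05)(0.80) − (-0.15)(-0.20)] = 0.0700
  C_22 = (0.95)(0.80) − (-0.15)(-0.30) = 0.7150
  C_23 = −[(0.95)(-0.20) − (-0.05)(-0.30)] = 0.2050
  C_31 = (-0.05)(-0.15) − (-0.15)(0.80) = 0.1275
  C_32 = −[(0.95)(-0.15) − (-0.15)(-0.25)] = 0.1800
  C_33 = (0.95)(0.80) − (-0.05)(-0.25) = 0.7475
det(I−A) = Σ_j (I−A)_1j·C_1j = (0.95)(0.6100) + (-0.05)(0.2450) + (-0.15)(0.2900) = 0.52375
adj(I−A) = Cᵀ =
  [ 0.6100   0.0700   0.1275]
  [ 0.2450   0.7150   0.1800]
  [ 0.2900   0.2050   0.7475]
(I − A)⁻¹ = adj(I−A) / det(I−A) ≈
  [   1.1647     0.1337     0.2434]
  [   0.4678     1.3652     0.3437]
  [   0.5537     0.3914     1.4272]
The output multiplier for sector j is the column-j sum of the Leontief inverse (I − A)⁻¹ = adj(I−A) / det(I−A).
Column 3 of adj(I−A): (0.1275, 0.1800, 0.7475); det(I−A) = 0.52375.
m_3 = (0.1275 + 0.1800 + 0.7475) / 0.52375 = 1.055 / 0.52375 ≈ 2.014.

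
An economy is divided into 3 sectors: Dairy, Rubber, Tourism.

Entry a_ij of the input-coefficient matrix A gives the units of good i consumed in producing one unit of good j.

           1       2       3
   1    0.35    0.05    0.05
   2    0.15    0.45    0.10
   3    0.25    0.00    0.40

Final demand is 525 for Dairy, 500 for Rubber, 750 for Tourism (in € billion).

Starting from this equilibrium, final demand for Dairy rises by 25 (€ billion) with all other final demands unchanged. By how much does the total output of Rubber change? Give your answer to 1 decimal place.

I − A =
  [   0.65    -0.05    -0.05]
  [  -0.15     0.55    -0.10]
  [  -0.25     0.00     0.60]
Cofactors of I−A, C_ij = (−1)^(i+j)·(minor ij) (rows/columns in the sector order above):
  C_11 = (0.55)(0.60) − (-0.10)(0.00) = 0.3300
  C_12 = −[(-0.15)(0.60) − (-0.10)(-0.25)] = 0.1150
  C_13 = (-0.15)(0.00) − (0.55)(-0.25) = 0.1375
  C_21 = −[(-0.05)(0.60) − (-0.05)(0.00)] = 0.0300
  C_22 = (0.65)(0.60) − (-0.05)(-0.25) = 0.3775
  C_23 = −[(0.65)(0.00) − (-0.05)(-0.25)] = 0.0125
  C_31 = (-0.05)(-0.10) − (-0.05)(0.55) = 0.0325
  C_32 = −[(0.65)(-0.10) − (-0.05)(-0.15)] = 0.0725
  C_33 = (0.65)(0.55) − (-0.05)(-0.15) = 0.3500
det(I−A) = Σ_j (I−A)_1j·C_1j = (0.65)(0.3300) + (-0.05)(0.1150) + (-0.05)(0.1375) = 0.201875
adj(I−A) = Cᵀ =
  [ 0.3300   0.0300   0.0325]
  [ 0.1150   0.3775   0.0725]
  [ 0.1375   0.0125   0.3500]
(I − A)⁻¹ = adj(I−A) / det(I−A) ≈
  [   1.6347     0.1486     0.1610]
  [   0.5697     1.8700     0.3591]
  [   0.6811     0.0619     1.7337]
Δx = (I − A)⁻¹ Δd with Δd having +25 in the Dairy component and 0 elsewhere.
So Δx_2 = L_21 · (+25), where L_21 = adj(I−A)_21 / det(I−A) = 0.1150 / 0.201875.
Δx_2 = 0.1150 × (+25) / 0.201875 = 2.875 / 0.201875 ≈ 14.2.

Δx_2 = 14.2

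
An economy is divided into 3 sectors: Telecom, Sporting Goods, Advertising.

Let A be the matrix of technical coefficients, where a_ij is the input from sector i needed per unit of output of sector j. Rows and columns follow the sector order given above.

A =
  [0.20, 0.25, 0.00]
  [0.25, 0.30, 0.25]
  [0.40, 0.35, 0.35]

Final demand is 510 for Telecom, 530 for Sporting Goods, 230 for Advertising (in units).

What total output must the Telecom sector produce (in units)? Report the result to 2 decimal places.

I − A =
  [   0.80    -0.25     0.00]
  [  -0.25     0.70    -0.25]
  [  -0.40    -0.35     0.65]
Cofactors of I−A, C_ij = (−1)^(i+j)·(minor ij) (rows/columns in the sector order above):
  C_11 = (0.70)(0.65) − (-0.25)(-0.35) = 0.3675
  C_12 = −[(-0.25)(0.65) − (-0.25)(-0.40)] = 0.2625
  C_13 = (-0.25)(-0.35) − (0.70)(-0.40) = 0.3675
  C_21 = −[(-0.25)(0.65) − (0.00)(-0.35)] = 0.1625
  C_22 = (0.80)(0.65) − (0.00)(-0.40) = 0.5200
  C_23 = −[(0.80)(-0.35) − (-0.25)(-0.40)] = 0.3800
  C_31 = (-0.25)(-0.25) − (0.00)(0.70) = 0.0625
  C_32 = −[(0.80)(-0.25) − (0.00)(-0.25)] = 0.2000
  C_33 = (0.80)(0.70) − (-0.25)(-0.25) = 0.4975
det(I−A) = Σ_j (I−A)_1j·C_1j = (0.80)(0.3675) + (-0.25)(0.2625) + (0.00)(0.3675) = 0.228375
adj(I−A) = Cᵀ =
  [ 0.3675   0.1625   0.0625]
  [ 0.2625   0.5200   0.2000]
  [ 0.3675   0.3800   0.4975]
(I − A)⁻¹ = adj(I−A) / det(I−A) ≈
  [   1.6092     0.7115     0.2737]
  [   1.1494     2.2770     0.8758]
  [   1.6092     1.6639     2.1784]
x = (I − A)⁻¹ d = adj(I−A)·d / det(I−A), with det(I−A) = 0.228375:
  x_1 = (0.3675·510 + 0.1625·530 + 0.0625·230) / 0.228375 = 287.925 / 0.228375 ≈ 1260.76
  x_2 = (0.2625·510 + 0.5200·530 + 0.2000·230) / 0.228375 = 455.475 / 0.228375 ≈ 1994.42
  x_3 = (0.3675·510 + 0.3800·530 + 0.4975·230) / 0.228375 = 503.25 / 0.228375 ≈ 2203.61

x_1 = 1260.76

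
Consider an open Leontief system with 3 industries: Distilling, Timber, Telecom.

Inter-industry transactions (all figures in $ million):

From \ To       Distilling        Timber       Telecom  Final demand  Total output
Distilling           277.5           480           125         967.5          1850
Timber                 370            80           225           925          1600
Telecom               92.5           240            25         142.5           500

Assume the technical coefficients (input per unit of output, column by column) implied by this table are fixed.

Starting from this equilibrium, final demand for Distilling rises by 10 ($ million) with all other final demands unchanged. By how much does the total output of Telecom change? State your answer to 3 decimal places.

Δx_3 = 1.237

Technical coefficients a_ij = z_ij / X_j:
  a_11 = 277.5/1850 = 0.15, a_21 = 370/1850 = 0.20, a_31 = 92.5/1850 = 0.05
  a_12 = 480/1600 = 0.30, a_22 = 80/1600 = 0.05, a_32 = 240/1600 = 0.15
  a_13 = 125/500 = 0.25, a_23 = 225/500 = 0.45, a_33 = 25/500 = 0.05
I − A =
  [   0.85    -0.30    -0.25]
  [  -0.20     0.95    -0.45]
  [  -0.05    -0.15     0.95]
Cofactors of I−A, C_ij = (−1)^(i+j)·(minor ij) (rows/columns in the sector order above):
  C_11 = (0.95)(0.95) − (-0.45)(-0.15) = 0.8350
  C_12 = −[(-0.20)(0.95) − (-0.45)(-0.05)] = 0.2125
  C_13 = (-0.20)(-0.15) − (0.95)(-0.05) = 0.0775
  C_21 = −[(-0.30)(0.95) − (-0.25)(-0.15)] = 0.3225
  C_22 = (0.85)(0.95) − (-0.25)(-0.05) = 0.7950
  C_23 = −[(0.85)(-0.15) − (-0.30)(-0.05)] = 0.1425
  C_31 = (-0.30)(-0.45) − (-0.25)(0.95) = 0.3725
  C_32 = −[(0.85)(-0.45) − (-0.25)(-0.20)] = 0.4325
  C_33 = (0.85)(0.95) − (-0.30)(-0.20) = 0.7475
det(I−A) = Σ_j (I−A)_1j·C_1j = (0.85)(0.8350) + (-0.30)(0.2125) + (-0.25)(0.0775) = 0.626625
adj(I−A) = Cᵀ =
  [ 0.8350   0.3225   0.3725]
  [ 0.2125   0.7950   0.4325]
  [ 0.0775   0.1425   0.7475]
(I − A)⁻¹ = adj(I−A) / det(I−A) ≈
  [   1.3325     0.5147     0.5945]
  [   0.3391     1.2687     0.6902]
  [   0.1237     0.2274     1.1929]
Δx = (I − A)⁻¹ Δd with Δd having +10 in the Distilling component and 0 elsewhere.
So Δx_3 = L_31 · (+10), where L_31 = adj(I−A)_31 / det(I−A) = 0.0775 / 0.626625.
Δx_3 = 0.0775 × (+10) / 0.626625 = 0.775 / 0.626625 ≈ 1.237.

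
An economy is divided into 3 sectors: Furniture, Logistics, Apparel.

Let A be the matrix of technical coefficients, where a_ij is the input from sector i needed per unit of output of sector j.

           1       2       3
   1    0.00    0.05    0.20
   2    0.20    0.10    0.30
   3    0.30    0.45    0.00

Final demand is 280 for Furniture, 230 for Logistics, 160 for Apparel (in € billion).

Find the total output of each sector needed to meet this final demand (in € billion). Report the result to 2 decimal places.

x_1 = 409.14, x_2 = 518.50, x_3 = 516.06

I − A =
  [   1.00    -0.05    -0.20]
  [  -0.20     0.90    -0.30]
  [  -0.30    -0.45     1.00]
Cofactors of I−A, C_ij = (−1)^(i+j)·(minor ij) (rows/columns in the sector order above):
  C_11 = (0.90)(1.00) − (-0.30)(-0.45) = 0.7650
  C_12 = −[(-0.20)(1.00) − (-0.30)(-0.30)] = 0.2900
  C_13 = (-0.20)(-0.45) − (0.90)(-0.30) = 0.3600
  C_21 = −[(-0.05)(1.00) − (-0.20)(-0.45)] = 0.1400
  C_22 = (1.00)(1.00) − (-0.20)(-0.30) = 0.9400
  C_23 = −[(1.00)(-0.45) − (-0.05)(-0.30)] = 0.4650
  C_31 = (-0.05)(-0.30) − (-0.20)(0.90) = 0.1950
  C_32 = −[(1.00)(-0.30) − (-0.20)(-0.20)] = 0.3400
  C_33 = (1.00)(0.90) − (-0.05)(-0.20) = 0.8900
det(I−A) = Σ_j (I−A)_1j·C_1j = (1.00)(0.7650) + (-0.05)(0.2900) + (-0.20)(0.3600) = 0.6785
adj(I−A) = Cᵀ =
  [ 0.7650   0.1400   0.1950]
  [ 0.2900   0.9400   0.3400]
  [ 0.3600   0.4650   0.8900]
(I − A)⁻¹ = adj(I−A) / det(I−A) ≈
  [   1.1275     0.2063     0.2874]
  [   0.4274     1.3854     0.5011]
  [   0.5306     0.6853     1.3117]
x = (I − A)⁻¹ d = adj(I−A)·d / det(I−A), with det(I−A) = 0.6785:
  x_1 = (0.7650·280 + 0.1400·230 + 0.1950·160) / 0.6785 = 277.60 / 0.6785 ≈ 409.14
  x_2 = (0.2900·280 + 0.9400·230 + 0.3400·160) / 0.6785 = 351.80 / 0.6785 ≈ 518.50
  x_3 = (0.3600·280 + 0.4650·230 + 0.8900·160) / 0.6785 = 350.15 / 0.6785 ≈ 516.06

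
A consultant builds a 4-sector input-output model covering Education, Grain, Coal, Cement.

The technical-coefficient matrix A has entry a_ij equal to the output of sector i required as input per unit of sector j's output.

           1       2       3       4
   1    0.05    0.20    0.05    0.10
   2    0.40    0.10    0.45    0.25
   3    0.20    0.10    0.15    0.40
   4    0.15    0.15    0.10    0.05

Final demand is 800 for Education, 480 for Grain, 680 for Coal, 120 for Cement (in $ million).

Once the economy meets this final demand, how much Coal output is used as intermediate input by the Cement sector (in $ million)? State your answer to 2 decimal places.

I − A =
  [   0.95    -0.20    -0.05    -0.10]
  [  -0.40     0.90    -0.45    -0.25]
  [  -0.20    -0.10     0.85    -0.40]
  [  -0.15    -0.15    -0.10     0.95]
Compute the cofactors C_ij = (−1)^(i+j)·(3×3 minor ij) of I−A; the adjugate is their transpose:
adj(I−A) = Cᵀ =
  [ 0.586625   0.175000   0.147125   0.169750]
  [ 0.456375   0.701875   0.448000   0.421375]
  [ 0.283250   0.198750   0.673625   0.365750]
  [ 0.194500   0.159375   0.164875   0.587000]
det(I−A) = Σ_j (I−A)_1j·C_1j = (0.95)(0.586625) + (-0.20)(0.456375) + (-0.05)(0.283250) + (-0.10)(0.194500) = 0.43240625
(I − A)⁻¹ = adj(I−A) / det(I−A) ≈
  [   1.3567     0.4047     0.3402     0.3926]
  [   1.0554     1.6232     1.0361     0.9745]
  [   0.6551     0.4596     1.5579     0.8458]
  [   0.4498     0.3686     0.3813     1.3575]
First solve x = (I − A)⁻¹ d = adj(I−A)·d / det(I−A); in particular x_4 = (0.194500·800 + 0.159375·480 + 0.164875·680 + 0.587000·120) / 0.43240625 = 414.655 / 0.43240625 ≈ 958.9477.
Intermediate flow from 3 to 4: z_34 = a_34 · x_4 = 0.40 × 414.655 / 0.43240625 = 165.862 / 0.43240625 ≈ 383.58.

z_34 = 383.58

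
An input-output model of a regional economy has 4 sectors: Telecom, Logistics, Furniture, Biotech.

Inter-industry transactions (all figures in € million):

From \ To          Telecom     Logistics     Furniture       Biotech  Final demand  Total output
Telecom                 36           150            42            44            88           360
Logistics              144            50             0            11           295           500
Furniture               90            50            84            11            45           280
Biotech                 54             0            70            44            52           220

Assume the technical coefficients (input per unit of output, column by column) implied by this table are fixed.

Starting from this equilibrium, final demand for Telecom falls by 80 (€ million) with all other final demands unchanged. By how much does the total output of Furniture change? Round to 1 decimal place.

Δx_3 = -56.8

Technical coefficients a_ij = z_ij / X_j:
  a_11 = 36/360 = 0.10, a_21 = 144/360 = 0.40, a_31 = 90/360 = 0.25, a_41 = 54/360 = 0.15
  a_12 = 150/500 = 0.30, a_22 = 50/500 = 0.10, a_32 = 50/500 = 0.10, a_42 = 0/500 = 0.00
  a_13 = 42/280 = 0.15, a_23 = 0/280 = 0.00, a_33 = 84/280 = 0.30, a_43 = 70/280 = 0.25
  a_14 = 44/220 = 0.20, a_24 = 11/220 = 0.05, a_34 = 11/220 = 0.05, a_44 = 44/220 = 0.20
I − A =
  [   0.90    -0.30    -0.15    -0.20]
  [  -0.40     0.90     0.00    -0.05]
  [  -0.25    -0.10     0.70    -0.05]
  [  -0.15     0.00    -0.25     0.80]
Compute the cofactors C_ij = (−1)^(i+j)·(3×3 minor ij) of I−A; the adjugate is their transpose:
adj(I−A) = Cᵀ =
  [ 0.491500   0.181250   0.156750   0.144000]
  [ 0.227375   0.428125   0.080375   0.088625]
  [ 0.219500   0.131250   0.522750   0.095750]
  [ 0.160750   0.075000   0.192750   0.443250]
det(I−A) = Σ_j (I−A)_1j·C_1j = (0.90)(0.491500) + (-0.30)(0.227375) + (-0.15)(0.219500) + (-0.20)(0.160750) = 0.3090625
(I − A)⁻¹ = adj(I−A) / det(I−A) ≈
  [   1.5903     0.5865     0.5072     0.4659]
  [   0.7357     1.3852     0.2601     0.2868]
  [   0.7102     0.4247     1.6914     0.3098]
  [   0.5201     0.2427     0.6237     1.4342]
Δx = (I − A)⁻¹ Δd with Δd having -80 in the Telecom component and 0 elsewhere.
So Δx_3 = L_31 · (-80), where L_31 = adj(I−A)_31 / det(I−A) = 0.219500 / 0.3090625.
Δx_3 = 0.219500 × (-80) / 0.3090625 = -17.56 / 0.3090625 ≈ -56.8.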